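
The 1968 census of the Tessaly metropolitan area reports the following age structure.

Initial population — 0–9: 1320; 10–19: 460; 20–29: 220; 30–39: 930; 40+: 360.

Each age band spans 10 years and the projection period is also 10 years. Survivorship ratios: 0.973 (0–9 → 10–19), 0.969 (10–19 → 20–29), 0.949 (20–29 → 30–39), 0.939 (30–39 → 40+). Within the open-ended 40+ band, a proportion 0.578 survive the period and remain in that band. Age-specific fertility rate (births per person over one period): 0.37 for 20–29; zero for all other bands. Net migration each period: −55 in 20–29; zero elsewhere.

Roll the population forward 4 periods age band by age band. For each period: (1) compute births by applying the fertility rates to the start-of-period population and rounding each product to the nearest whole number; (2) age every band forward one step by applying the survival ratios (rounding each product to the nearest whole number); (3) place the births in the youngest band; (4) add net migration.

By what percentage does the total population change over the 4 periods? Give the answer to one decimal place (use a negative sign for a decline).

After projecting period 1:
Births: 220 × 0.37 = 81
10–19: 1320 × 0.973 = 1284
20–29: 460 × 0.969 = 446
30–39: 220 × 0.949 = 209
40+: 930 × 0.939 + 360 × 0.578 = 873 + 208 = 1081
Net migration: 20–29 − 55 → 391
Giving 81 / 1284 / 391 / 209 / 1081.
After projecting period 2:
Births: 391 × 0.37 = 145
10–19: 81 × 0.973 = 79
20–29: 1284 × 0.969 = 1244
30–39: 391 × 0.949 = 371
40+: 209 × 0.939 + 1081 × 0.578 = 196 + 625 = 821
Net migration: 20–29 − 55 → 1189
Giving 145 / 79 / 1189 / 371 / 821.
After projecting period 3:
Births: 1189 × 0.37 = 440
10–19: 145 × 0.973 = 141
20–29: 79 × 0.969 = 77
30–39: 1189 × 0.949 = 1128
40+: 371 × 0.939 + 821 × 0.578 = 348 + 475 = 823
Net migration: 20–29 − 55 → 22
Giving 440 / 141 / 22 / 1128 / 823.
After projecting period 4:
Births: 22 × 0.37 = 8
10–19: 440 × 0.973 = 428
20–29: 141 × 0.969 = 137
30–39: 22 × 0.949 = 21
40+: 1128 × 0.939 + 823 × 0.578 = 1059 + 476 = 1535
Net migration: 20–29 − 55 → 82
Giving 8 / 428 / 82 / 21 / 1535.
Total: 3290 → 2074; change = -1216; percentage change = -37.0%

-37.0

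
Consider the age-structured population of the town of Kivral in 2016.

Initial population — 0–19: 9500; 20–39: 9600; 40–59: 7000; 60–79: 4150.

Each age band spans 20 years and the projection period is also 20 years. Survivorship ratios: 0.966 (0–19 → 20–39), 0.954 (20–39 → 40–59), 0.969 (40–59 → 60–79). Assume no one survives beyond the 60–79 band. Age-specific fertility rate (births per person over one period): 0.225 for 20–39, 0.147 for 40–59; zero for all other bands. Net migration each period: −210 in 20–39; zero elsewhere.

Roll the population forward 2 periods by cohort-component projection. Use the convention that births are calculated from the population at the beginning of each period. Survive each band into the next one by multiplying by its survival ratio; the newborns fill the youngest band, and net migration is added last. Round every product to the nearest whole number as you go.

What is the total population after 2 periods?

23664

Period 1:
Births: 9600 × 0.225 = 2160 ; 7000 × 0.147 = 1029 ⇒ total 3189
20–39: 9500 × 0.966 = 9177
40–59: 9600 × 0.954 = 9158
60–79: 7000 × 0.969 = 6783
Net migration: 20–39 − 210 → 8967
→ [3189, 8967, 9158, 6783]
Period 2:
Births: 8967 × 0.225 = 2018 ; 9158 × 0.147 = 1346 ⇒ total 3364
20–39: 3189 × 0.966 = 3081
40–59: 8967 × 0.954 = 8555
60–79: 9158 × 0.969 = 8874
Net migration: 20–39 − 210 → 2871
→ [3364, 2871, 8555, 8874]
Total after period 2: 3364 + 2871 + 8555 + 8874 = 23664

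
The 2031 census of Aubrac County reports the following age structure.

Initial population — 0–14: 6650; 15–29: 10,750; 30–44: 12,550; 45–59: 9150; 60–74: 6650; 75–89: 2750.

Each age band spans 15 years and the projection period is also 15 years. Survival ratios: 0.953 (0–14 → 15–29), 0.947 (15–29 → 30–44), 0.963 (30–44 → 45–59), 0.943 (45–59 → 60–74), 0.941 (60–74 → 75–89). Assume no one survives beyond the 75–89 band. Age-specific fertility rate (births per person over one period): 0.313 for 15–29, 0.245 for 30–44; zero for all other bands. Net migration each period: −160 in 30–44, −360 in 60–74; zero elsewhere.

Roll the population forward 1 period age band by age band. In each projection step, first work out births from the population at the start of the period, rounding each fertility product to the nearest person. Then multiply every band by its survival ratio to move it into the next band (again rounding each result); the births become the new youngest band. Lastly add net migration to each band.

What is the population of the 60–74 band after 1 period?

Numbering the groups 1..6 from youngest to oldest:
— Period 1 —
Births: 10750 × 0.313 = 3365  |  12550 × 0.245 = 3075 — total 6440
Group 2: 6650 × 0.953 = 6337
Group 3: 10750 × 0.947 = 10180
Group 4: 12550 × 0.963 = 12086
Group 5: 9150 × 0.943 = 8628
Group 6: 6650 × 0.941 = 6258
Net migration: Group 3 − 160 → 10020; Group 5 − 360 → 8268
→ [6440, 6337, 10020, 12086, 8268, 6258]

8268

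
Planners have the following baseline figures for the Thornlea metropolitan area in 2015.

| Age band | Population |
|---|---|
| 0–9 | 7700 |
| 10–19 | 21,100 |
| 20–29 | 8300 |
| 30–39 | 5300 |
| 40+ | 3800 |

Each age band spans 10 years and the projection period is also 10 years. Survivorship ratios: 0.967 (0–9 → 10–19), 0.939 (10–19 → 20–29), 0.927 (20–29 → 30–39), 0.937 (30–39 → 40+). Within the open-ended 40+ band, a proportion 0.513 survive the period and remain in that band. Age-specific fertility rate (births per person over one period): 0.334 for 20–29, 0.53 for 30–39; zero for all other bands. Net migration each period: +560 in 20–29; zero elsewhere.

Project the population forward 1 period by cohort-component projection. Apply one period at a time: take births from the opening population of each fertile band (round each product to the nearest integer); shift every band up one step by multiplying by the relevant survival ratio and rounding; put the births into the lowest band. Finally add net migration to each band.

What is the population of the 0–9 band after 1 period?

Period 1:
Births: 8300 × 0.334 = 2772  |  5300 × 0.53 = 2809 → 5581
10–19: 7700 × 0.967 = 7446
20–29: 21100 × 0.939 = 19813
30–39: 8300 × 0.927 = 7694
40+: 5300 × 0.937 + 3800 × 0.513 = 4966 + 1949 = 6915
Net migration: 20–29 + 560 → 20373
Giving 5581 / 7446 / 20373 / 7694 / 6915.

5581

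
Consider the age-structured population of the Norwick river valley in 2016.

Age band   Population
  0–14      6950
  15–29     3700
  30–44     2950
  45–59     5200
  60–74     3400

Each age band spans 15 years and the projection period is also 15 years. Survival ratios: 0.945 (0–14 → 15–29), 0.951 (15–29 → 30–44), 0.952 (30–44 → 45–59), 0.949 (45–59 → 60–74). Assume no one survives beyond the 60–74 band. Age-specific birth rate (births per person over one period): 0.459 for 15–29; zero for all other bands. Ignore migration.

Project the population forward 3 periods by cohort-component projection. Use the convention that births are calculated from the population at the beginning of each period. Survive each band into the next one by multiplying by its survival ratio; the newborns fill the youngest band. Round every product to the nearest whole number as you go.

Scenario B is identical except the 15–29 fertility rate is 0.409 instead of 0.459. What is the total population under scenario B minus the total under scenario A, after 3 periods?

-629

[period 1]
Births: 3700 × 0.459 = 1698
15–29: 6950 × 0.945 = 6568
30–44: 3700 × 0.951 = 3519
45–59: 2950 × 0.952 = 2808
60–74: 5200 × 0.949 = 4935
Giving 1698 / 6568 / 3519 / 2808 / 4935.
[period 2]
Births: 6568 × 0.459 = 3015
15–29: 1698 × 0.945 = 1605
30–44: 6568 × 0.951 = 6246
45–59: 3519 × 0.952 = 3350
60–74: 2808 × 0.949 = 2665
Giving 3015 / 1605 / 6246 / 3350 / 2665.
[period 3]
Births: 1605 × 0.459 = 737
15–29: 3015 × 0.945 = 2849
30–44: 1605 × 0.951 = 1526
45–59: 6246 × 0.952 = 5946
60–74: 3350 × 0.949 = 3179
Giving 737 / 2849 / 1526 / 5946 / 3179.
Scenario A total after 3 periods: 14237
Scenario B projection —
[period 1]
Births: 3700 × 0.409 = 1513
15–29: 6950 × 0.945 = 6568
30–44: 3700 × 0.951 = 3519
45–59: 2950 × 0.952 = 2808
60–74: 5200 × 0.949 = 4935
Giving 1513 / 6568 / 3519 / 2808 / 4935.
[period 2]
Births: 6568 × 0.409 = 2686
15–29: 1513 × 0.945 = 1430
30–44: 6568 × 0.951 = 6246
45–59: 3519 × 0.952 = 3350
60–74: 2808 × 0.949 = 2665
Giving 2686 / 1430 / 6246 / 3350 / 2665.
[period 3]
Births: 1430 × 0.409 = 585
15–29: 2686 × 0.945 = 2538
30–44: 1430 × 0.951 = 1360
45–59: 6246 × 0.952 = 5946
60–74: 3350 × 0.949 = 3179
Giving 585 / 2538 / 1360 / 5946 / 3179.
Scenario B total after 3 periods: 13608
Difference B − A = 13608 − 14237 = -629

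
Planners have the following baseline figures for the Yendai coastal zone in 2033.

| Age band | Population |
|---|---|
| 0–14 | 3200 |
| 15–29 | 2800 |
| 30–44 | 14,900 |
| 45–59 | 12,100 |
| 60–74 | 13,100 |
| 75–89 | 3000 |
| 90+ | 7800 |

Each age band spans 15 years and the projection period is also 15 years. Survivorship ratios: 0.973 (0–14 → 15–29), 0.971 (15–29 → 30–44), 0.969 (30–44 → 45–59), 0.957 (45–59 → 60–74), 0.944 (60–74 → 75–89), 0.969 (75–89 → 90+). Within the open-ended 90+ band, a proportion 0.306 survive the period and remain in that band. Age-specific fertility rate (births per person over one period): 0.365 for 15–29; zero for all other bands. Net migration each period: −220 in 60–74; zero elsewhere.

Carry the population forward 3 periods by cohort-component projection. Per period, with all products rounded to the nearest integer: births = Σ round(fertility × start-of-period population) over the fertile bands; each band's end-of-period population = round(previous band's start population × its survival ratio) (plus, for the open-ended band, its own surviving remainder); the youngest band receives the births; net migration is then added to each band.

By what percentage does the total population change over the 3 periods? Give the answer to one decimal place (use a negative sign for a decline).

Period 1:
Births: 2800 × 0.365 = 1022
15–29: 3200 × 0.973 = 3114
30–44: 2800 × 0.971 = 2719
45–59: 14900 × 0.969 = 14438
60–74: 12100 × 0.957 = 11580
75–89: 13100 × 0.944 = 12366
90+: 3000 × 0.969 + 7800 × 0.306 = 2907 + 2387 = 5294
Net migration: 60–74 − 220 → 11360
→ [1022, 3114, 2719, 14438, 11360, 12366, 5294]
Period 2:
Births: 3114 × 0.365 = 1137
15–29: 1022 × 0.973 = 994
30–44: 3114 × 0.971 = 3024
45–59: 2719 × 0.969 = 2635
60–74: 14438 × 0.957 = 13817
75–89: 11360 × 0.944 = 10724
90+: 12366 × 0.969 + 5294 × 0.306 = 11983 + 1620 = 13603
Net migration: 60–74 − 220 → 13597
→ [1137, 994, 3024, 2635, 13597, 10724, 13603]
Period 3:
Births: 994 × 0.365 = 363
15–29: 1137 × 0.973 = 1106
30–44: 994 × 0.971 = 965
45–59: 3024 × 0.969 = 2930
60–74: 2635 × 0.957 = 2522
75–89: 13597 × 0.944 = 12836
90+: 10724 × 0.969 + 13603 × 0.306 = 10392 + 4163 = 14555
Net migration: 60–74 − 220 → 2302
→ [363, 1106, 965, 2930, 2302, 12836, 14555]
Total: 56900 → 35057; change = -21843; percentage change = -38.4%

-38.4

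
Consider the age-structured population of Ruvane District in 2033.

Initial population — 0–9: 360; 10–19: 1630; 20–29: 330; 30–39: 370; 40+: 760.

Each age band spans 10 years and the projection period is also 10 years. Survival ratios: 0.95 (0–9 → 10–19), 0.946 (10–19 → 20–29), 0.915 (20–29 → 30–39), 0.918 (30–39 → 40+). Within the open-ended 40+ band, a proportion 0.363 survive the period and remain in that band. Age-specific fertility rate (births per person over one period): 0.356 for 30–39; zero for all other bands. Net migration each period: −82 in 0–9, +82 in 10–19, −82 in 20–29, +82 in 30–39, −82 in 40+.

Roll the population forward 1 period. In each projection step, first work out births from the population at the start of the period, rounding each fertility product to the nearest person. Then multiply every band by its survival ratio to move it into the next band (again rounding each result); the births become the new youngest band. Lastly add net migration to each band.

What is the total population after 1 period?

Numbering the bands 1..5 from youngest to oldest:
Period 1.
Births: 370 * 0.356 = 132
Band 2: 360 * 0.95 = 342
Band 3: 1630 * 0.946 = 1542
Band 4: 330 * 0.915 = 302
Band 5: 370 * 0.918 + 760 * 0.363 = 340 + 276 = 616
Net migration: Band 1 − 82 → 50; Band 2 + 82 → 424; Band 3 − 82 → 1460; Band 4 + 82 → 384; Band 5 − 82 → 534
→ [50, 424, 1460, 384, 534]
Total after period 1: 50 + 424 + 1460 + 384 + 534 = 2852

2852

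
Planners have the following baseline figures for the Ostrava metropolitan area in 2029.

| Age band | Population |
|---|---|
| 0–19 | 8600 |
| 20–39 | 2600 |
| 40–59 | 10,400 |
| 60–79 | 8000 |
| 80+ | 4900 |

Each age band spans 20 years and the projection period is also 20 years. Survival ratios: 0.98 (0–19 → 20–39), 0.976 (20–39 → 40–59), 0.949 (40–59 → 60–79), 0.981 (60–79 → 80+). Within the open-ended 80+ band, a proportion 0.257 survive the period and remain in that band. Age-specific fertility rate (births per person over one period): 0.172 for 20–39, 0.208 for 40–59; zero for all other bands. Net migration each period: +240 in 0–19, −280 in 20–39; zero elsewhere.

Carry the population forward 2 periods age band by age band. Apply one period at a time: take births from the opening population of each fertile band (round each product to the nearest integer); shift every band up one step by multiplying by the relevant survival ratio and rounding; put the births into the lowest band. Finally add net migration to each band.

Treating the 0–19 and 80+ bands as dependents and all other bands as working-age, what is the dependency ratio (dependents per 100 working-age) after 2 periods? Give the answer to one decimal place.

Numbering the groups 1..5 from youngest to oldest:
[period 1]
Births: 2600 * 0.172 = 447 ; 10400 * 0.208 = 2163 → 2610
Group 2: 8600 * 0.98 = 8428
Group 3: 2600 * 0.976 = 2538
Group 4: 10400 * 0.949 = 9870
Group 5: 8000 * 0.981 + 4900 * 0.257 = 7848 + 1259 = 9107
Net migration: Group 1 + 240 → 2850; Group 2 − 280 → 8148
→ [2850, 8148, 2538, 9870, 9107]
[period 2]
Births: 8148 * 0.172 = 1401 ; 2538 * 0.208 = 528 → 1929
Group 2: 2850 * 0.98 = 2793
Group 3: 8148 * 0.976 = 7952
Group 4: 2538 * 0.949 = 2409
Group 5: 9870 * 0.981 + 9107 * 0.257 = 9682 + 2340 = 12022
Net migration: Group 1 + 240 → 2169; Group 2 − 280 → 2513
→ [2169, 2513, 7952, 2409, 12022]
Dependents (band 0–19 + band 80+) = 2169 + 12022 = 14191; working-age = 12874; ratio = 14191/12874 × 100 = 110.2

110.2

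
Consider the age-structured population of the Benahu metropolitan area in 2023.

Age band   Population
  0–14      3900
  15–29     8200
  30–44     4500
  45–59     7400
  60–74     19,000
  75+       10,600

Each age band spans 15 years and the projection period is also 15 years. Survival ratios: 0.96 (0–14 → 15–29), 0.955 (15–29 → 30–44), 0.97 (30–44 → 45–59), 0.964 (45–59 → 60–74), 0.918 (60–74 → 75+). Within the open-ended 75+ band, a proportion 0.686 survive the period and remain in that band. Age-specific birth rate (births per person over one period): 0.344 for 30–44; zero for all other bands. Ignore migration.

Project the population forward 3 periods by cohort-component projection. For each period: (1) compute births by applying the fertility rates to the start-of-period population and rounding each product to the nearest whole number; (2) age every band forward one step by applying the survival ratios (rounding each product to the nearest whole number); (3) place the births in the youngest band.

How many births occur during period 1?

1548

After projecting period 1:
Births: 4500 * 0.344 = 1548
15–29: 3900 * 0.96 = 3744
30–44: 8200 * 0.955 = 7831
45–59: 4500 * 0.97 = 4365
60–74: 7400 * 0.964 = 7134
75+: 19000 * 0.918 + 10600 * 0.686 = 17442 + 7272 = 24714
Population now: 0–14=1548, 15–29=3744, 30–44=7831, 45–59=4365, 60–74=7134, 75+=24714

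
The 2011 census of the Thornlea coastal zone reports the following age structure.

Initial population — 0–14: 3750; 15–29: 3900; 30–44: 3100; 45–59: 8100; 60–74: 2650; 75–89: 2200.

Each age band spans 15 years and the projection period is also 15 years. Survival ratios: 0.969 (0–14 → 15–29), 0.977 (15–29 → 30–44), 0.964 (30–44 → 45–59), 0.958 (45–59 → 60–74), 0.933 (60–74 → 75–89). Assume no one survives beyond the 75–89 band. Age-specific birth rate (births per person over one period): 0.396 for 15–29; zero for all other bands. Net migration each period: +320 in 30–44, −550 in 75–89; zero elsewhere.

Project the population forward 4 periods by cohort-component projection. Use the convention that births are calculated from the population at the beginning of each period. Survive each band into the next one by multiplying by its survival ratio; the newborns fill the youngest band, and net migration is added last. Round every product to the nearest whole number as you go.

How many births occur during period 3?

— Period 1 —
Births: 3900 × 0.396 = 1544
15–29: 3750 × 0.969 = 3634
30–44: 3900 × 0.977 = 3810
45–59: 3100 × 0.964 = 2988
60–74: 8100 × 0.958 = 7760
75–89: 2650 × 0.933 = 2472
Net migration: 30–44 + 320 → 4130; 75–89 − 550 → 1922
Population now: 0–14=1544, 15–29=3634, 30–44=4130, 45–59=2988, 60–74=7760, 75–89=1922
— Period 2 —
Births: 3634 × 0.396 = 1439
15–29: 1544 × 0.969 = 1496
30–44: 3634 × 0.977 = 3550
45–59: 4130 × 0.964 = 3981
60–74: 2988 × 0.958 = 2863
75–89: 7760 × 0.933 = 7240
Net migration: 30–44 + 320 → 3870; 75–89 − 550 → 6690
Population now: 0–14=1439, 15–29=1496, 30–44=3870, 45–59=3981, 60–74=2863, 75–89=6690
— Period 3 —
Births: 1496 × 0.396 = 592
15–29: 1439 × 0.969 = 1394
30–44: 1496 × 0.977 = 1462
45–59: 3870 × 0.964 = 3731
60–74: 3981 × 0.958 = 3814
75–89: 2863 × 0.933 = 2671
Net migration: 30–44 + 320 → 1782; 75–89 − 550 → 2121
Population now: 0–14=592, 15–29=1394, 30–44=1782, 45–59=3731, 60–74=3814, 75–89=2121

592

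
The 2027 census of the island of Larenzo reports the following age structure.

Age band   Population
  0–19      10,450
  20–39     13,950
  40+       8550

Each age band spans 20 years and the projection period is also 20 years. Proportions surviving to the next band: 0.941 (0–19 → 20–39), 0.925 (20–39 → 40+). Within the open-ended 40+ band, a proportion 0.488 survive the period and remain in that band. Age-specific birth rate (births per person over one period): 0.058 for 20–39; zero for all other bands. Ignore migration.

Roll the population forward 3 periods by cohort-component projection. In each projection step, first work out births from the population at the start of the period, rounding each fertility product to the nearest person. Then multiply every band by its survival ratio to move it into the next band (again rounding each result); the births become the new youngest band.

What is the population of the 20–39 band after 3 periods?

After projecting period 1:
Births: 13950 × 0.058 = 809
20–39: 10450 × 0.941 = 9833
40+: 13950 × 0.925 + 8550 × 0.488 = 12904 + 4172 = 17076
Population now: 0–19=809, 20–39=9833, 40+=17076
After projecting period 2:
Births: 9833 × 0.058 = 570
20–39: 809 × 0.941 = 761
40+: 9833 × 0.925 + 17076 × 0.488 = 9096 + 8333 = 17429
Population now: 0–19=570, 20–39=761, 40+=17429
After projecting period 3:
Births: 761 × 0.058 = 44
20–39: 570 × 0.941 = 536
40+: 761 × 0.925 + 17429 × 0.488 = 704 + 8505 = 9209
Population now: 0–19=44, 20–39=536, 40+=9209

536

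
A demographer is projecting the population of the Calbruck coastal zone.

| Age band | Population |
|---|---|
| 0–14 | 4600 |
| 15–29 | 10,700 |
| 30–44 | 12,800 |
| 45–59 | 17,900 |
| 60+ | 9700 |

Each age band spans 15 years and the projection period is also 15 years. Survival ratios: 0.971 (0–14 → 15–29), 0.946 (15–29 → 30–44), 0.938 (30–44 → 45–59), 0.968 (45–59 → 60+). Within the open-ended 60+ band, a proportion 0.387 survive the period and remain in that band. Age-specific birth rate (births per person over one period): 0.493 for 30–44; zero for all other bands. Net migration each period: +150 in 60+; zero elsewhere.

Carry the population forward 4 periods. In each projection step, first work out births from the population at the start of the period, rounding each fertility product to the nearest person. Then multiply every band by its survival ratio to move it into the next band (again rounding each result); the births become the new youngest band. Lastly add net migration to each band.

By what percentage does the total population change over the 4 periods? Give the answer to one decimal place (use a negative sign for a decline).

Let band 1 be 0–14 through band 5 = 60+.
Period 1:
Births: 12800 * 0.493 = 6310
Band 2: 4600 * 0.971 = 4467
Band 3: 10700 * 0.946 = 10122
Band 4: 12800 * 0.938 = 12006
Band 5: 17900 * 0.968 + 9700 * 0.387 = 17327 + 3754 = 21081
Net migration: Band 5 + 150 → 21231
End of period: [6310, 4467, 10122, 12006, 21231]
Period 2:
Births: 10122 * 0.493 = 4990
Band 2: 6310 * 0.971 = 6127
Band 3: 4467 * 0.946 = 4226
Band 4: 10122 * 0.938 = 9494
Band 5: 12006 * 0.968 + 21231 * 0.387 = 11622 + 8216 = 19838
Net migration: Band 5 + 150 → 19988
End of period: [4990, 6127, 4226, 9494, 19988]
Period 3:
Births: 4226 * 0.493 = 2083
Band 2: 4990 * 0.971 = 4845
Band 3: 6127 * 0.946 = 5796
Band 4: 4226 * 0.938 = 3964
Band 5: 9494 * 0.968 + 19988 * 0.387 = 9190 + 7735 = 16925
Net migration: Band 5 + 150 → 17075
End of period: [2083, 4845, 5796, 3964, 17075]
Period 4:
Births: 5796 * 0.493 = 2857
Band 2: 2083 * 0.971 = 2023
Band 3: 4845 * 0.946 = 4583
Band 4: 5796 * 0.938 = 5437
Band 5: 3964 * 0.968 + 17075 * 0.387 = 3837 + 6608 = 10445
Net migration: Band 5 + 150 → 10595
End of period: [2857, 2023, 4583, 5437, 10595]
Total: 55700 → 25495; change = -30205; percentage change = -54.2%

-54.2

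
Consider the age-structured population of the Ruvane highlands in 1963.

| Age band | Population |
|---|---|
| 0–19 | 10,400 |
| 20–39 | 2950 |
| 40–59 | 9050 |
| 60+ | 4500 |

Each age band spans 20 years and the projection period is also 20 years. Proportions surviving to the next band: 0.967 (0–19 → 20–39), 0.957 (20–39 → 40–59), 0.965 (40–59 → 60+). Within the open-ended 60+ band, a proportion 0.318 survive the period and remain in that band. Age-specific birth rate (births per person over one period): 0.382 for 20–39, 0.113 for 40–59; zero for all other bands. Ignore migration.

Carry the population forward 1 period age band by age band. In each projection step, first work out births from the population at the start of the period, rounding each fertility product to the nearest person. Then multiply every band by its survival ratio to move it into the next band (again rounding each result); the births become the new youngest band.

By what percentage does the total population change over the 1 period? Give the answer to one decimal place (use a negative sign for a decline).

-6.3

Numbering the bands 1..4 from youngest to oldest:
Period 1.
Births: 2950 × 0.382 = 1127 ; 9050 × 0.113 = 1023 ⇒ total 2150
Band 2: 10400 × 0.967 = 10057
Band 3: 2950 × 0.957 = 2823
Band 4: 9050 × 0.965 + 4500 × 0.318 = 8733 + 1431 = 10164
Population now: 0–19=2150, 20–39=10057, 40–59=2823, 60+=10164
Total: 26900 → 25194; change = -1706; percentage change = -6.3%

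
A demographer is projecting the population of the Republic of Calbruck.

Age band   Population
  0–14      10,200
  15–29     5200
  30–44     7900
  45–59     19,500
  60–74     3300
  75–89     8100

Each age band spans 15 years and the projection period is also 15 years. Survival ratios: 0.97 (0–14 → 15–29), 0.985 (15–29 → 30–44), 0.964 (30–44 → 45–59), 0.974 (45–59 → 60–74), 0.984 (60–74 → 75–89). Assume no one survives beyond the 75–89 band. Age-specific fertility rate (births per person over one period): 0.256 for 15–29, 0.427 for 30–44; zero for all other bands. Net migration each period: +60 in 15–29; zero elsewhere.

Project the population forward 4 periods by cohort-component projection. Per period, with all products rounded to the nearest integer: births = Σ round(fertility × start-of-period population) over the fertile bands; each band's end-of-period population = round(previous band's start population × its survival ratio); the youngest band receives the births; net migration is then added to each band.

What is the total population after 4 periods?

31317

Period 1:
Births: 5200 * 0.256 = 1331  |  7900 * 0.427 = 3373 ⇒ total 4704
15–29: 10200 * 0.97 = 9894
30–44: 5200 * 0.985 = 5122
45–59: 7900 * 0.964 = 7616
60–74: 19500 * 0.974 = 18993
75–89: 3300 * 0.984 = 3247
Net migration: 15–29 + 60 → 9954
Giving 4704 / 9954 / 5122 / 7616 / 18993 / 3247.
Period 2:
Births: 9954 * 0.256 = 2548  |  5122 * 0.427 = 2187 ⇒ total 4735
15–29: 4704 * 0.97 = 4563
30–44: 9954 * 0.985 = 9805
45–59: 5122 * 0.964 = 4938
60–74: 7616 * 0.974 = 7418
75–89: 18993 * 0.984 = 18689
Net migration: 15–29 + 60 → 4623
Giving 4735 / 4623 / 9805 / 4938 / 7418 / 18689.
Period 3:
Births: 4623 * 0.256 = 1183  |  9805 * 0.427 = 4187 ⇒ total 5370
15–29: 4735 * 0.97 = 4593
30–44: 4623 * 0.985 = 4554
45–59: 9805 * 0.964 = 9452
60–74: 4938 * 0.974 = 4810
75–89: 7418 * 0.984 = 7299
Net migration: 15–29 + 60 → 4653
Giving 5370 / 4653 / 4554 / 9452 / 4810 / 7299.
Period 4:
Births: 4653 * 0.256 = 1191  |  4554 * 0.427 = 1945 ⇒ total 3136
15–29: 5370 * 0.97 = 5209
30–44: 4653 * 0.985 = 4583
45–59: 4554 * 0.964 = 4390
60–74: 9452 * 0.974 = 9206
75–89: 4810 * 0.984 = 4733
Net migration: 15–29 + 60 → 5269
Giving 3136 / 5269 / 4583 / 4390 / 9206 / 4733.
Total after period 4: 3136 + 5269 + 4583 + 4390 + 9206 + 4733 = 31317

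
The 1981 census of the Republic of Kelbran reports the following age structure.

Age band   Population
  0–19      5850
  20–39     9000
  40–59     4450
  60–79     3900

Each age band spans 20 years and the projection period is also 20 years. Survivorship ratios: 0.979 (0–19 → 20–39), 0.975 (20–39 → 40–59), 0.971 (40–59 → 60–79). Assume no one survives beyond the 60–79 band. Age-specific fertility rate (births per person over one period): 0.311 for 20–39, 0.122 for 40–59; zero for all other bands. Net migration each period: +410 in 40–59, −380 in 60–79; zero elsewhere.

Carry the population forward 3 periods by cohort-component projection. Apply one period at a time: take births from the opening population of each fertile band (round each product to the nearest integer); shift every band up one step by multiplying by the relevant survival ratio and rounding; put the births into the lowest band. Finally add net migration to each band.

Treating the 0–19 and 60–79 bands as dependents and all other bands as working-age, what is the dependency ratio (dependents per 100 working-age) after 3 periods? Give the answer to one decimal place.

(Bands numbered youngest = 1 to oldest = 4.)
Period 1.
Births: 9000 × 0.311 = 2799, 4450 × 0.122 = 543 → 3342
Band 2: 5850 × 0.979 = 5727
Band 3: 9000 × 0.975 = 8775
Band 4: 4450 × 0.971 = 4321
Net migration: Band 3 + 410 → 9185; Band 4 − 380 → 3941
End of period: [3342, 5727, 9185, 3941]
Period 2.
Births: 5727 × 0.311 = 1781, 9185 × 0.122 = 1121 → 2902
Band 2: 3342 × 0.979 = 3272
Band 3: 5727 × 0.975 = 5584
Band 4: 9185 × 0.971 = 8919
Net migration: Band 3 + 410 → 5994; Band 4 − 380 → 8539
End of period: [2902, 3272, 5994, 8539]
Period 3.
Births: 3272 × 0.311 = 1018, 5994 × 0.122 = 731 → 1749
Band 2: 2902 × 0.979 = 2841
Band 3: 3272 × 0.975 = 3190
Band 4: 5994 × 0.971 = 5820
Net migration: Band 3 + 410 → 3600; Band 4 − 380 → 5440
End of period: [1749, 2841, 3600, 5440]
Dependents (band 0–19 + band 60–79) = 1749 + 5440 = 7189; working-age = 6441; ratio = 7189/6441 × 100 = 111.6

111.6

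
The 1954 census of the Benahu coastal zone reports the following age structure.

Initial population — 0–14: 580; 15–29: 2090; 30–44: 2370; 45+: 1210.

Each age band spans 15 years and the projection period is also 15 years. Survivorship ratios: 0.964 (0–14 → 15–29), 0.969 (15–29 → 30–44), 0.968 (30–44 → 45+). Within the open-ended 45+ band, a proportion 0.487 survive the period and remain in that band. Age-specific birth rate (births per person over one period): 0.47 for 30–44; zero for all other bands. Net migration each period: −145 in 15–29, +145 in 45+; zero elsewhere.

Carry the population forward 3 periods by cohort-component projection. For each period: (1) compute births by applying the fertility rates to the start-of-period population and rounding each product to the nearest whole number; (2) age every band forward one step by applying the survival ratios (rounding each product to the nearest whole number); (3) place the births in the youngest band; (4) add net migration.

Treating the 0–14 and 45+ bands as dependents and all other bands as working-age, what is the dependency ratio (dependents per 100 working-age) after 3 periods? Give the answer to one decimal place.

After projecting period 1:
Births: 2370 × 0.47 = 1114
15–29: 580 × 0.964 = 559
30–44: 2090 × 0.969 = 2025
45+: 2370 × 0.968 + 1210 × 0.487 = 2294 + 589 = 2883
Net migration: 15–29 − 145 → 414; 45+ + 145 → 3028
Giving 1114 / 414 / 2025 / 3028.
After projecting period 2:
Births: 2025 × 0.47 = 952
15–29: 1114 × 0.964 = 1074
30–44: 414 × 0.969 = 401
45+: 2025 × 0.968 + 3028 × 0.487 = 1960 + 1475 = 3435
Net migration: 15–29 − 145 → 929; 45+ + 145 → 3580
Giving 952 / 929 / 401 / 3580.
After projecting period 3:
Births: 401 × 0.47 = 188
15–29: 952 × 0.964 = 918
30–44: 929 × 0.969 = 900
45+: 401 × 0.968 + 3580 × 0.487 = 388 + 1743 = 2131
Net migration: 15–29 − 145 → 773; 45+ + 145 → 2276
Giving 188 / 773 / 900 / 2276.
Dependents (band 0–14 + band 45+) = 188 + 2276 = 2464; working-age = 1673; ratio = 2464/1673 × 100 = 147.3

147.3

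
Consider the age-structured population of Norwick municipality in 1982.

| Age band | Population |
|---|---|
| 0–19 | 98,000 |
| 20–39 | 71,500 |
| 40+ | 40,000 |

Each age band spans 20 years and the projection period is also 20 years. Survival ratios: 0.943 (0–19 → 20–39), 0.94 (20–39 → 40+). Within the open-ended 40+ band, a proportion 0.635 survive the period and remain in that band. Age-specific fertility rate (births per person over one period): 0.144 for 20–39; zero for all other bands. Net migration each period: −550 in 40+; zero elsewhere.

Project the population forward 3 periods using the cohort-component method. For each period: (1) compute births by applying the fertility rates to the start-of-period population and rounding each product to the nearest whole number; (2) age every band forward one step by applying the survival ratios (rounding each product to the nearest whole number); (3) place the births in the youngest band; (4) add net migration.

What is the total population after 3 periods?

114456

Let band 1 be 0–19 through band 3 = 40+.
Period 1.
Births: 71500 * 0.144 = 10296
Band 2: 98000 * 0.943 = 92414
Band 3: 71500 * 0.94 + 40000 * 0.635 = 67210 + 25400 = 92610
Net migration: Band 3 − 550 → 92060
Giving 10296 / 92414 / 92060.
Period 2.
Births: 92414 * 0.144 = 13308
Band 2: 10296 * 0.943 = 9709
Band 3: 92414 * 0.94 + 92060 * 0.635 = 86869 + 58458 = 145327
Net migration: Band 3 − 550 → 144777
Giving 13308 / 9709 / 144777.
Period 3.
Births: 9709 * 0.144 = 1398
Band 2: 13308 * 0.943 = 12549
Band 3: 9709 * 0.94 + 144777 * 0.635 = 9126 + 91933 = 101059
Net migration: Band 3 − 550 → 100509
Giving 1398 / 12549 / 100509.
Total after period 3: 1398 + 12549 + 100509 = 114456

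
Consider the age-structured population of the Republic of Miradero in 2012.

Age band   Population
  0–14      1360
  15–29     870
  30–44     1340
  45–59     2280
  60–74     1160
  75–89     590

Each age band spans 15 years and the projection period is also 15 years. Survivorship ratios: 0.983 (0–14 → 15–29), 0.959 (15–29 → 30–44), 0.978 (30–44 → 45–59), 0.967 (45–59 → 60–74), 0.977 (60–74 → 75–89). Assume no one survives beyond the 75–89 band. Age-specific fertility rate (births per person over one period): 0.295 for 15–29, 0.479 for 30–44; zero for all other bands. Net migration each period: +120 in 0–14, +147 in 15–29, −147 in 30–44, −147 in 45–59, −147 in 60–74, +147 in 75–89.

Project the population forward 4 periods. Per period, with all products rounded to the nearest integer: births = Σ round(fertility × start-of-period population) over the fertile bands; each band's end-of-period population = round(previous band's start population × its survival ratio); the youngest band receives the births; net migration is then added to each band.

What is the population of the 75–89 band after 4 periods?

[period 1]
Births: 870 × 0.295 = 257  |  1340 × 0.479 = 642 ⇒ total 899
15–29: 1360 × 0.983 = 1337
30–44: 870 × 0.959 = 834
45–59: 1340 × 0.978 = 1311
60–74: 2280 × 0.967 = 2205
75–89: 1160 × 0.977 = 1133
Net migration: 0–14 + 120 → 1019; 15–29 + 147 → 1484; 30–44 − 147 → 687; 45–59 − 147 → 1164; 60–74 − 147 → 2058; 75–89 + 147 → 1280
Population now: 0–14=1019, 15–29=1484, 30–44=687, 45–59=1164, 60–74=2058, 75–89=1280
[period 2]
Births: 1484 × 0.295 = 438  |  687 × 0.479 = 329 ⇒ total 767
15–29: 1019 × 0.983 = 1002
30–44: 1484 × 0.959 = 1423
45–59: 687 × 0.978 = 672
60–74: 1164 × 0.967 = 1126
75–89: 2058 × 0.977 = 2011
Net migration: 0–14 + 120 → 887; 15–29 + 147 → 1149; 30–44 − 147 → 1276; 45–59 − 147 → 525; 60–74 − 147 → 979; 75–89 + 147 → 2158
Population now: 0–14=887, 15–29=1149, 30–44=1276, 45–59=525, 60–74=979, 75–89=2158
[period 3]
Births: 1149 × 0.295 = 339  |  1276 × 0.479 = 611 ⇒ total 950
15–29: 887 × 0.983 = 872
30–44: 1149 × 0.959 = 1102
45–59: 1276 × 0.978 = 1248
60–74: 525 × 0.967 = 508
75–89: 979 × 0.977 = 956
Net migration: 0–14 + 120 → 1070; 15–29 + 147 → 1019; 30–44 − 147 → 955; 45–59 − 147 → 1101; 60–74 − 147 → 361; 75–89 + 147 → 1103
Population now: 0–14=1070, 15–29=1019, 30–44=955, 45–59=1101, 60–74=361, 75–89=1103
[period 4]
Births: 1019 × 0.295 = 301  |  955 × 0.479 = 457 ⇒ total 758
15–29: 1070 × 0.983 = 1052
30–44: 1019 × 0.959 = 977
45–59: 955 × 0.978 = 934
60–74: 1101 × 0.967 = 1065
75–89: 361 × 0.977 = 353
Net migration: 0–14 + 120 → 878; 15–29 + 147 → 1199; 30–44 − 147 → 830; 45–59 − 147 → 787; 60–74 − 147 → 918; 75–89 + 147 → 500
Population now: 0–14=878, 15–29=1199, 30–44=830, 45–59=787, 60–74=918, 75–89=500

500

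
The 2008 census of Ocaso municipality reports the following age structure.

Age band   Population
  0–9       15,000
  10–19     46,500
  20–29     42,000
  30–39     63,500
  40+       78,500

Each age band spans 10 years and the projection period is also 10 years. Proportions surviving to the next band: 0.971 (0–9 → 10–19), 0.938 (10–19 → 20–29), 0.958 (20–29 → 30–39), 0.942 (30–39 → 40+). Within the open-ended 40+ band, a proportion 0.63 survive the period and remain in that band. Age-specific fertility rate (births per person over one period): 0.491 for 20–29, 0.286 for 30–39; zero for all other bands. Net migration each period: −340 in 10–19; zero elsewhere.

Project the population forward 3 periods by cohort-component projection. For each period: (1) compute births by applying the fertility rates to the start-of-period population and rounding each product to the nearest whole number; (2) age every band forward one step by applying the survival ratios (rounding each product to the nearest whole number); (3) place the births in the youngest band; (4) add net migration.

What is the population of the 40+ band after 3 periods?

Let band 1 be 0–9 through band 5 = 40+.
[period 1]
Births: 42000 × 0.491 = 20622  |  63500 × 0.286 = 18161 — total 38783
Band 2: 15000 × 0.971 = 14565
Band 3: 46500 × 0.938 = 43617
Band 4: 42000 × 0.958 = 40236
Band 5: 63500 × 0.942 + 78500 × 0.63 = 59817 + 49455 = 109272
Net migration: Band 2 − 340 → 14225
Population now: 0–9=38783, 10–19=14225, 20–29=43617, 30–39=40236, 40+=109272
[period 2]
Births: 43617 × 0.491 = 21416  |  40236 × 0.286 = 11507 — total 32923
Band 2: 38783 × 0.971 = 37658
Band 3: 14225 × 0.938 = 13343
Band 4: 43617 × 0.958 = 41785
Band 5: 40236 × 0.942 + 109272 × 0.63 = 37902 + 68841 = 106743
Net migration: Band 2 − 340 → 37318
Population now: 0–9=32923, 10–19=37318, 20–29=13343, 30–39=41785, 40+=106743
[period 3]
Births: 13343 × 0.491 = 6551  |  41785 × 0.286 = 11951 — total 18502
Band 2: 32923 × 0.971 = 31968
Band 3: 37318 × 0.938 = 35004
Band 4: 13343 × 0.958 = 12783
Band 5: 41785 × 0.942 + 106743 × 0.63 = 39361 + 67248 = 106609
Net migration: Band 2 − 340 → 31628
Population now: 0–9=18502, 10–19=31628, 20–29=35004, 30–39=12783, 40+=106609

106609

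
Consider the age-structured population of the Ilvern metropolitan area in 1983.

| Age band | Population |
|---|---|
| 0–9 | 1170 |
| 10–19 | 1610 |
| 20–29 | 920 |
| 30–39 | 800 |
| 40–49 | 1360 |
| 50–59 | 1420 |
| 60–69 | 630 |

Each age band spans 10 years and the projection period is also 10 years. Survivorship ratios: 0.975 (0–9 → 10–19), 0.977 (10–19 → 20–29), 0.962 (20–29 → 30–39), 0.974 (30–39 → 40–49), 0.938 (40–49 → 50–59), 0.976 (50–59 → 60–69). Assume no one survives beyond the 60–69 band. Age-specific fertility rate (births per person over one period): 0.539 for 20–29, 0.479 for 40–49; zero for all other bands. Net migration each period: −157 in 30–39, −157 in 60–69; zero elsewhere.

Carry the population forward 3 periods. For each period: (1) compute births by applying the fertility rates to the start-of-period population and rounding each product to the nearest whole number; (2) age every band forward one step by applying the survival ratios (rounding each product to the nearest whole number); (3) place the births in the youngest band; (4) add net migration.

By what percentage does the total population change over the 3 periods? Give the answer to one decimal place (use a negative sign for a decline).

Numbering the groups 1..7 from youngest to oldest:
Period 1:
Births: 920 × 0.539 = 496, 1360 × 0.479 = 651 → total 1147
Group 2: 1170 × 0.975 = 1141
Group 3: 1610 × 0.977 = 1573
Group 4: 920 × 0.962 = 885
Group 5: 800 × 0.974 = 779
Group 6: 1360 × 0.938 = 1276
Group 7: 1420 × 0.976 = 1386
Net migration: Group 4 − 157 → 728; Group 7 − 157 → 1229
Population now: 0–9=1147, 10–19=1141, 20–29=1573, 30–39=728, 40–49=779, 50–59=1276, 60–69=1229
Period 2:
Births: 1573 × 0.539 = 848, 779 × 0.479 = 373 → total 1221
Group 2: 1147 × 0.975 = 1118
Group 3: 1141 × 0.977 = 1115
Group 4: 1573 × 0.962 = 1513
Group 5: 728 × 0.974 = 709
Group 6: 779 × 0.938 = 731
Group 7: 1276 × 0.976 = 1245
Net migration: Group 4 − 157 → 1356; Group 7 − 157 → 1088
Population now: 0–9=1221, 10–19=1118, 20–29=1115, 30–39=1356, 40–49=709, 50–59=731, 60–69=1088
Period 3:
Births: 1115 × 0.539 = 601, 709 × 0.479 = 340 → total 941
Group 2: 1221 × 0.975 = 1190
Group 3: 1118 × 0.977 = 1092
Group 4: 1115 × 0.962 = 1073
Group 5: 1356 × 0.974 = 1321
Group 6: 709 × 0.938 = 665
Group 7: 731 × 0.976 = 713
Net migration: Group 4 − 157 → 916; Group 7 − 157 → 556
Population now: 0–9=941, 10–19=1190, 20–29=1092, 30–39=916, 40–49=1321, 50–59=665, 60–69=556
Total: 7910 → 6681; change = -1229; percentage change = -15.5%

-15.5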